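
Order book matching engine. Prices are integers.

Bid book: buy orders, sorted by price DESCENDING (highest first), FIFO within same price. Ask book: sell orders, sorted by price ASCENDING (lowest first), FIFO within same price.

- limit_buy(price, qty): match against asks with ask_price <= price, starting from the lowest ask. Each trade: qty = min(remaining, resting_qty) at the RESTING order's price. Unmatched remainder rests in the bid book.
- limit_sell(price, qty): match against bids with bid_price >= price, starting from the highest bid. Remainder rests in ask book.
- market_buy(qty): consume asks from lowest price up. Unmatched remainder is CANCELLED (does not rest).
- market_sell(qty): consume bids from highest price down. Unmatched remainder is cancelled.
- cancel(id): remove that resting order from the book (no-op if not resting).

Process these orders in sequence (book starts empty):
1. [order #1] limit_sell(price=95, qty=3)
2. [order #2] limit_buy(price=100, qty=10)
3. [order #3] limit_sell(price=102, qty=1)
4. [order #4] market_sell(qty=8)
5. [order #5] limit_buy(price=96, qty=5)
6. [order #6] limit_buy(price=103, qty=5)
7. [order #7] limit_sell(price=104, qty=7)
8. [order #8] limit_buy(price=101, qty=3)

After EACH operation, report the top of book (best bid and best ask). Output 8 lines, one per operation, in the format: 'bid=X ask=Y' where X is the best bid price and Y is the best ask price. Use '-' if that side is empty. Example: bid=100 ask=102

After op 1 [order #1] limit_sell(price=95, qty=3): fills=none; bids=[-] asks=[#1:3@95]
After op 2 [order #2] limit_buy(price=100, qty=10): fills=#2x#1:3@95; bids=[#2:7@100] asks=[-]
After op 3 [order #3] limit_sell(price=102, qty=1): fills=none; bids=[#2:7@100] asks=[#3:1@102]
After op 4 [order #4] market_sell(qty=8): fills=#2x#4:7@100; bids=[-] asks=[#3:1@102]
After op 5 [order #5] limit_buy(price=96, qty=5): fills=none; bids=[#5:5@96] asks=[#3:1@102]
After op 6 [order #6] limit_buy(price=103, qty=5): fills=#6x#3:1@102; bids=[#6:4@103 #5:5@96] asks=[-]
After op 7 [order #7] limit_sell(price=104, qty=7): fills=none; bids=[#6:4@103 #5:5@96] asks=[#7:7@104]
After op 8 [order #8] limit_buy(price=101, qty=3): fills=none; bids=[#6:4@103 #8:3@101 #5:5@96] asks=[#7:7@104]

Answer: bid=- ask=95
bid=100 ask=-
bid=100 ask=102
bid=- ask=102
bid=96 ask=102
bid=103 ask=-
bid=103 ask=104
bid=103 ask=104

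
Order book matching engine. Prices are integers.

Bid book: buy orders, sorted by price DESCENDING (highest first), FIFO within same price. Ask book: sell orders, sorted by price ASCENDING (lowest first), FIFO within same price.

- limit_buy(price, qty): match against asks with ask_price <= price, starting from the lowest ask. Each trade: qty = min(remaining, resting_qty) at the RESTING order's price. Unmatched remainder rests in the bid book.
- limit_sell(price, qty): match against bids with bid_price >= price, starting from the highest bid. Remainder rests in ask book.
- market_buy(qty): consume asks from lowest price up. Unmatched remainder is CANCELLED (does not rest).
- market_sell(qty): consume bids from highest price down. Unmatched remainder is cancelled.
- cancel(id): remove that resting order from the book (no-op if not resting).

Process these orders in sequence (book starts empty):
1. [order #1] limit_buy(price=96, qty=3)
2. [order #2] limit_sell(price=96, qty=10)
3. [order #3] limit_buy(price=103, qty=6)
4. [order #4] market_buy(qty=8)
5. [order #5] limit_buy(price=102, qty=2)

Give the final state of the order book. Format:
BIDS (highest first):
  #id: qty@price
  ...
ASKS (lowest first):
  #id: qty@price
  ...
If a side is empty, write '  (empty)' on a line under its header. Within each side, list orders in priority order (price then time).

Answer: BIDS (highest first):
  #5: 2@102
ASKS (lowest first):
  (empty)

Derivation:
After op 1 [order #1] limit_buy(price=96, qty=3): fills=none; bids=[#1:3@96] asks=[-]
After op 2 [order #2] limit_sell(price=96, qty=10): fills=#1x#2:3@96; bids=[-] asks=[#2:7@96]
After op 3 [order #3] limit_buy(price=103, qty=6): fills=#3x#2:6@96; bids=[-] asks=[#2:1@96]
After op 4 [order #4] market_buy(qty=8): fills=#4x#2:1@96; bids=[-] asks=[-]
After op 5 [order #5] limit_buy(price=102, qty=2): fills=none; bids=[#5:2@102] asks=[-]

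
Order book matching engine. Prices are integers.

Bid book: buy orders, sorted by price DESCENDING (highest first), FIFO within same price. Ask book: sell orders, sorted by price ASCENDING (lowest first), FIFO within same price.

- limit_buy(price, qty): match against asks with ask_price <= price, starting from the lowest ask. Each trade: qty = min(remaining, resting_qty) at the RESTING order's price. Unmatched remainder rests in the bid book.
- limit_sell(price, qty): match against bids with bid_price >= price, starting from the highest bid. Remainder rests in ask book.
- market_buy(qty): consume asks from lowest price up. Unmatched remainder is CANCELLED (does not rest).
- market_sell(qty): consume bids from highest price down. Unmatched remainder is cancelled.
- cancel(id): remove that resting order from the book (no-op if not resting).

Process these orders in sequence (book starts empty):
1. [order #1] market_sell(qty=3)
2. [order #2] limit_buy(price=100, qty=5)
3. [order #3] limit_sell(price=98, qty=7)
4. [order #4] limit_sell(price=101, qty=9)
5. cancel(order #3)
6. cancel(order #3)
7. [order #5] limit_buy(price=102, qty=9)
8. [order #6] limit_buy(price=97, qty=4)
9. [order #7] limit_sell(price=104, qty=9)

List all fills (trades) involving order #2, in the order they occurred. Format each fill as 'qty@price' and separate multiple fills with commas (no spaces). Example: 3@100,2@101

Answer: 5@100

Derivation:
After op 1 [order #1] market_sell(qty=3): fills=none; bids=[-] asks=[-]
After op 2 [order #2] limit_buy(price=100, qty=5): fills=none; bids=[#2:5@100] asks=[-]
After op 3 [order #3] limit_sell(price=98, qty=7): fills=#2x#3:5@100; bids=[-] asks=[#3:2@98]
After op 4 [order #4] limit_sell(price=101, qty=9): fills=none; bids=[-] asks=[#3:2@98 #4:9@101]
After op 5 cancel(order #3): fills=none; bids=[-] asks=[#4:9@101]
After op 6 cancel(order #3): fills=none; bids=[-] asks=[#4:9@101]
After op 7 [order #5] limit_buy(price=102, qty=9): fills=#5x#4:9@101; bids=[-] asks=[-]
After op 8 [order #6] limit_buy(price=97, qty=4): fills=none; bids=[#6:4@97] asks=[-]
After op 9 [order #7] limit_sell(price=104, qty=9): fills=none; bids=[#6:4@97] asks=[#7:9@104]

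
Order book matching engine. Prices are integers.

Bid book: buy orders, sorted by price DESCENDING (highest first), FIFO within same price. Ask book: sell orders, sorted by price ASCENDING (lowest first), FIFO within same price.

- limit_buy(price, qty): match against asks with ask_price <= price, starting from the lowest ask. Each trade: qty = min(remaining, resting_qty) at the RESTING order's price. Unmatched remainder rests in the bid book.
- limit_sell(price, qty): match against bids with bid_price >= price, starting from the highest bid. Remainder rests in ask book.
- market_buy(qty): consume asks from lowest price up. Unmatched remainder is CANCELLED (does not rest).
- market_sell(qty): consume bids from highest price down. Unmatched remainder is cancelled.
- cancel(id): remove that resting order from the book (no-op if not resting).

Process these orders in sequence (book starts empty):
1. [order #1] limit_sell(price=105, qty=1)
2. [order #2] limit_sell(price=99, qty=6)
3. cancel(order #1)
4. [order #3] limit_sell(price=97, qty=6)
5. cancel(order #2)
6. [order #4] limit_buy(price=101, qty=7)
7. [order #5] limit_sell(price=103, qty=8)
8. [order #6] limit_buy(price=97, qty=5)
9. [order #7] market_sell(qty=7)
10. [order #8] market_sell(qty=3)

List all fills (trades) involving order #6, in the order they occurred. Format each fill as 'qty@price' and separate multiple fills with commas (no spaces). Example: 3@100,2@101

After op 1 [order #1] limit_sell(price=105, qty=1): fills=none; bids=[-] asks=[#1:1@105]
After op 2 [order #2] limit_sell(price=99, qty=6): fills=none; bids=[-] asks=[#2:6@99 #1:1@105]
After op 3 cancel(order #1): fills=none; bids=[-] asks=[#2:6@99]
After op 4 [order #3] limit_sell(price=97, qty=6): fills=none; bids=[-] asks=[#3:6@97 #2:6@99]
After op 5 cancel(order #2): fills=none; bids=[-] asks=[#3:6@97]
After op 6 [order #4] limit_buy(price=101, qty=7): fills=#4x#3:6@97; bids=[#4:1@101] asks=[-]
After op 7 [order #5] limit_sell(price=103, qty=8): fills=none; bids=[#4:1@101] asks=[#5:8@103]
After op 8 [order #6] limit_buy(price=97, qty=5): fills=none; bids=[#4:1@101 #6:5@97] asks=[#5:8@103]
After op 9 [order #7] market_sell(qty=7): fills=#4x#7:1@101 #6x#7:5@97; bids=[-] asks=[#5:8@103]
After op 10 [order #8] market_sell(qty=3): fills=none; bids=[-] asks=[#5:8@103]

Answer: 5@97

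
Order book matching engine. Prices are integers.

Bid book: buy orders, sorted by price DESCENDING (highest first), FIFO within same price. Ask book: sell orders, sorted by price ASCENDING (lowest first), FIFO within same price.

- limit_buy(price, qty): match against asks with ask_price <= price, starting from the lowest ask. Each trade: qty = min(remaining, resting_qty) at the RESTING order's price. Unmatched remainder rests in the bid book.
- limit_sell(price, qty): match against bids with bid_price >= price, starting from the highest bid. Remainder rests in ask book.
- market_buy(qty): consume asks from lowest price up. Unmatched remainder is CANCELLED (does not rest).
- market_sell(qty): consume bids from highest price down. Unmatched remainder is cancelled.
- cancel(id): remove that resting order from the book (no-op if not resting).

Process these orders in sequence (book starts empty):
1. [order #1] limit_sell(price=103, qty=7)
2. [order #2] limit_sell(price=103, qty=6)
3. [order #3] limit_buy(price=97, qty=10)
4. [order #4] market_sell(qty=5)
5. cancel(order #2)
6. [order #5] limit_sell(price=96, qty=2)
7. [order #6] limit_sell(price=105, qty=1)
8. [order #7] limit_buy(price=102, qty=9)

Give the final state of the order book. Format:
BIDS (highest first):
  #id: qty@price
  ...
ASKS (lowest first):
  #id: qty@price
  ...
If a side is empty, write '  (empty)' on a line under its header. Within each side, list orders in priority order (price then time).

Answer: BIDS (highest first):
  #7: 9@102
  #3: 3@97
ASKS (lowest first):
  #1: 7@103
  #6: 1@105

Derivation:
After op 1 [order #1] limit_sell(price=103, qty=7): fills=none; bids=[-] asks=[#1:7@103]
After op 2 [order #2] limit_sell(price=103, qty=6): fills=none; bids=[-] asks=[#1:7@103 #2:6@103]
After op 3 [order #3] limit_buy(price=97, qty=10): fills=none; bids=[#3:10@97] asks=[#1:7@103 #2:6@103]
After op 4 [order #4] market_sell(qty=5): fills=#3x#4:5@97; bids=[#3:5@97] asks=[#1:7@103 #2:6@103]
After op 5 cancel(order #2): fills=none; bids=[#3:5@97] asks=[#1:7@103]
After op 6 [order #5] limit_sell(price=96, qty=2): fills=#3x#5:2@97; bids=[#3:3@97] asks=[#1:7@103]
After op 7 [order #6] limit_sell(price=105, qty=1): fills=none; bids=[#3:3@97] asks=[#1:7@103 #6:1@105]
After op 8 [order #7] limit_buy(price=102, qty=9): fills=none; bids=[#7:9@102 #3:3@97] asks=[#1:7@103 #6:1@105]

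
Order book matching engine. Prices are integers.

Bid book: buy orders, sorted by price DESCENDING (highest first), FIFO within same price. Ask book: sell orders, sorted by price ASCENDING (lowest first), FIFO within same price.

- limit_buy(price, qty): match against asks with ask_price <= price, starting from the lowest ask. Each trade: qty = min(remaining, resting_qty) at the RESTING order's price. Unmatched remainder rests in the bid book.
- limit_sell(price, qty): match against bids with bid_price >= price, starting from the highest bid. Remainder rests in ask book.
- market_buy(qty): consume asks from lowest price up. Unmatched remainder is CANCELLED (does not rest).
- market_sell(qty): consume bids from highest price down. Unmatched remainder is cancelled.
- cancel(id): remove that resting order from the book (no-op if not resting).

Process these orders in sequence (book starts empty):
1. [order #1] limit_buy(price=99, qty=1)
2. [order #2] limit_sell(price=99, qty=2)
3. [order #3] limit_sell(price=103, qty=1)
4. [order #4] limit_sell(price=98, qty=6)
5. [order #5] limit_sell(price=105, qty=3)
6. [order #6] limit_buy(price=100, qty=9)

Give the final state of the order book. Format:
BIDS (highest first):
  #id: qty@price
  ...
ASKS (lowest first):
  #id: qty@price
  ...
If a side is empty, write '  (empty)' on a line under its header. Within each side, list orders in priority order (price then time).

After op 1 [order #1] limit_buy(price=99, qty=1): fills=none; bids=[#1:1@99] asks=[-]
After op 2 [order #2] limit_sell(price=99, qty=2): fills=#1x#2:1@99; bids=[-] asks=[#2:1@99]
After op 3 [order #3] limit_sell(price=103, qty=1): fills=none; bids=[-] asks=[#2:1@99 #3:1@103]
After op 4 [order #4] limit_sell(price=98, qty=6): fills=none; bids=[-] asks=[#4:6@98 #2:1@99 #3:1@103]
After op 5 [order #5] limit_sell(price=105, qty=3): fills=none; bids=[-] asks=[#4:6@98 #2:1@99 #3:1@103 #5:3@105]
After op 6 [order #6] limit_buy(price=100, qty=9): fills=#6x#4:6@98 #6x#2:1@99; bids=[#6:2@100] asks=[#3:1@103 #5:3@105]

Answer: BIDS (highest first):
  #6: 2@100
ASKS (lowest first):
  #3: 1@103
  #5: 3@105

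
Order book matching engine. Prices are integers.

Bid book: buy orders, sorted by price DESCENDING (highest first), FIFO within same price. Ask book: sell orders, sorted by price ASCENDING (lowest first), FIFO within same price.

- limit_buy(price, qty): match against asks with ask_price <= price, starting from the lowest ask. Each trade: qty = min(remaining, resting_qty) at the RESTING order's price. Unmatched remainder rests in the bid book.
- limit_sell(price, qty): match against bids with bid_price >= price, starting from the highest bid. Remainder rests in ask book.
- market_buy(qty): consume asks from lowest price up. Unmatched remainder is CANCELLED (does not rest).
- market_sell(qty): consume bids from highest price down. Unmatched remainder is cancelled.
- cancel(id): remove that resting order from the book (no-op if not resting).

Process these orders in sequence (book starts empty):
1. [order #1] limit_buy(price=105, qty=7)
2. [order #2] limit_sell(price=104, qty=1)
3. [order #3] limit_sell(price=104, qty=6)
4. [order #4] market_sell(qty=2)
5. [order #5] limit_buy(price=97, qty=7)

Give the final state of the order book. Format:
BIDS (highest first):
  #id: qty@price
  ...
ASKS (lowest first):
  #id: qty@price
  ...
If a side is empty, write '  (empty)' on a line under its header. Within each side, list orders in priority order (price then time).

Answer: BIDS (highest first):
  #5: 7@97
ASKS (lowest first):
  (empty)

Derivation:
After op 1 [order #1] limit_buy(price=105, qty=7): fills=none; bids=[#1:7@105] asks=[-]
After op 2 [order #2] limit_sell(price=104, qty=1): fills=#1x#2:1@105; bids=[#1:6@105] asks=[-]
After op 3 [order #3] limit_sell(price=104, qty=6): fills=#1x#3:6@105; bids=[-] asks=[-]
After op 4 [order #4] market_sell(qty=2): fills=none; bids=[-] asks=[-]
After op 5 [order #5] limit_buy(price=97, qty=7): fills=none; bids=[#5:7@97] asks=[-]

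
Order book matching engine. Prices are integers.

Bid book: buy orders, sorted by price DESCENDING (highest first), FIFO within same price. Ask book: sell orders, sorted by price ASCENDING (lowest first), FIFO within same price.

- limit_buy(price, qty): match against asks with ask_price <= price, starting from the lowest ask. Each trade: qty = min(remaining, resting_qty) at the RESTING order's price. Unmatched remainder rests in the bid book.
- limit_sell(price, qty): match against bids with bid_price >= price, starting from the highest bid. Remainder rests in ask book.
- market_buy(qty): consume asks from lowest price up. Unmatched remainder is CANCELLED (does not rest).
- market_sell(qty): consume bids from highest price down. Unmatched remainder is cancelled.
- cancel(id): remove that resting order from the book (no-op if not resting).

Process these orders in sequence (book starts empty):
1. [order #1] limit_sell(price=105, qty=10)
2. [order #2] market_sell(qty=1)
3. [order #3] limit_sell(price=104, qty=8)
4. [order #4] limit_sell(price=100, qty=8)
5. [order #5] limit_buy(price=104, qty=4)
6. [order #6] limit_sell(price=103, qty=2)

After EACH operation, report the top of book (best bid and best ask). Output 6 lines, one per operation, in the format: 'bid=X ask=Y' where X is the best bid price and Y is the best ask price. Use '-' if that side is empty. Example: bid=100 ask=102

Answer: bid=- ask=105
bid=- ask=105
bid=- ask=104
bid=- ask=100
bid=- ask=100
bid=- ask=100

Derivation:
After op 1 [order #1] limit_sell(price=105, qty=10): fills=none; bids=[-] asks=[#1:10@105]
After op 2 [order #2] market_sell(qty=1): fills=none; bids=[-] asks=[#1:10@105]
After op 3 [order #3] limit_sell(price=104, qty=8): fills=none; bids=[-] asks=[#3:8@104 #1:10@105]
After op 4 [order #4] limit_sell(price=100, qty=8): fills=none; bids=[-] asks=[#4:8@100 #3:8@104 #1:10@105]
After op 5 [order #5] limit_buy(price=104, qty=4): fills=#5x#4:4@100; bids=[-] asks=[#4:4@100 #3:8@104 #1:10@105]
After op 6 [order #6] limit_sell(price=103, qty=2): fills=none; bids=[-] asks=[#4:4@100 #6:2@103 #3:8@104 #1:10@105]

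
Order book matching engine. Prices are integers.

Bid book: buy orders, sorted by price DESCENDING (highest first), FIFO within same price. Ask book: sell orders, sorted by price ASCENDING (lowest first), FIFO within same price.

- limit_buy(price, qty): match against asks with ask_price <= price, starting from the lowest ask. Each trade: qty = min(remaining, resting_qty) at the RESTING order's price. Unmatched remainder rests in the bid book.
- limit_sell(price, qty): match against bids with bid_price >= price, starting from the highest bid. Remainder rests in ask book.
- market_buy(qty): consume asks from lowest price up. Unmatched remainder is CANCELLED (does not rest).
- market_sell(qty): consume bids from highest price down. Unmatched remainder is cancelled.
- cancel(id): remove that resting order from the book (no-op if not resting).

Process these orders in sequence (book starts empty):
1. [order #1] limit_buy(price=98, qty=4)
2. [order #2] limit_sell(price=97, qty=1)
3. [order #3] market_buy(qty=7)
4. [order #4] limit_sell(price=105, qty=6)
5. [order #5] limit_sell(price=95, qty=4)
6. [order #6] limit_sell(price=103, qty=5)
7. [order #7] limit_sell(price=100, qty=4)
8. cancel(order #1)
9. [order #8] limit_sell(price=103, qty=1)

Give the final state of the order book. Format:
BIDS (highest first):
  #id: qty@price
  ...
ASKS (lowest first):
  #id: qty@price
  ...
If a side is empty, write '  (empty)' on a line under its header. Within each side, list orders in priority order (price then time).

After op 1 [order #1] limit_buy(price=98, qty=4): fills=none; bids=[#1:4@98] asks=[-]
After op 2 [order #2] limit_sell(price=97, qty=1): fills=#1x#2:1@98; bids=[#1:3@98] asks=[-]
After op 3 [order #3] market_buy(qty=7): fills=none; bids=[#1:3@98] asks=[-]
After op 4 [order #4] limit_sell(price=105, qty=6): fills=none; bids=[#1:3@98] asks=[#4:6@105]
After op 5 [order #5] limit_sell(price=95, qty=4): fills=#1x#5:3@98; bids=[-] asks=[#5:1@95 #4:6@105]
After op 6 [order #6] limit_sell(price=103, qty=5): fills=none; bids=[-] asks=[#5:1@95 #6:5@103 #4:6@105]
After op 7 [order #7] limit_sell(price=100, qty=4): fills=none; bids=[-] asks=[#5:1@95 #7:4@100 #6:5@103 #4:6@105]
After op 8 cancel(order #1): fills=none; bids=[-] asks=[#5:1@95 #7:4@100 #6:5@103 #4:6@105]
After op 9 [order #8] limit_sell(price=103, qty=1): fills=none; bids=[-] asks=[#5:1@95 #7:4@100 #6:5@103 #8:1@103 #4:6@105]

Answer: BIDS (highest first):
  (empty)
ASKS (lowest first):
  #5: 1@95
  #7: 4@100
  #6: 5@103
  #8: 1@103
  #4: 6@105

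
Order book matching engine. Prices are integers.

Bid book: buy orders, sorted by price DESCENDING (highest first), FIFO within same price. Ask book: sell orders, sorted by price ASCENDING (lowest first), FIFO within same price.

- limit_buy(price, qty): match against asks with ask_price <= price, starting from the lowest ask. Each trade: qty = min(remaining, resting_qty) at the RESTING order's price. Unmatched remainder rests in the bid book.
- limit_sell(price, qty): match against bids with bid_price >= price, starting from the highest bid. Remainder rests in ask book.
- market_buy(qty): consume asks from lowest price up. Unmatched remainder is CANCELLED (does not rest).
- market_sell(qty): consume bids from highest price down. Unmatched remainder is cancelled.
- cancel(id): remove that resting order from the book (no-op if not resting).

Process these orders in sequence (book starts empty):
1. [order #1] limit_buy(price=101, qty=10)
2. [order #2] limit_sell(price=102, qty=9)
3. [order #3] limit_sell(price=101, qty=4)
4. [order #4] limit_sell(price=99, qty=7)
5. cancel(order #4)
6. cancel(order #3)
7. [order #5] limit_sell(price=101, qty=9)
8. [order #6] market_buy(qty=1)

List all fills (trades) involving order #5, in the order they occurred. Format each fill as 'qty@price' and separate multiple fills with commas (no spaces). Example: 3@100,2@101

After op 1 [order #1] limit_buy(price=101, qty=10): fills=none; bids=[#1:10@101] asks=[-]
After op 2 [order #2] limit_sell(price=102, qty=9): fills=none; bids=[#1:10@101] asks=[#2:9@102]
After op 3 [order #3] limit_sell(price=101, qty=4): fills=#1x#3:4@101; bids=[#1:6@101] asks=[#2:9@102]
After op 4 [order #4] limit_sell(price=99, qty=7): fills=#1x#4:6@101; bids=[-] asks=[#4:1@99 #2:9@102]
After op 5 cancel(order #4): fills=none; bids=[-] asks=[#2:9@102]
After op 6 cancel(order #3): fills=none; bids=[-] asks=[#2:9@102]
After op 7 [order #5] limit_sell(price=101, qty=9): fills=none; bids=[-] asks=[#5:9@101 #2:9@102]
After op 8 [order #6] market_buy(qty=1): fills=#6x#5:1@101; bids=[-] asks=[#5:8@101 #2:9@102]

Answer: 1@101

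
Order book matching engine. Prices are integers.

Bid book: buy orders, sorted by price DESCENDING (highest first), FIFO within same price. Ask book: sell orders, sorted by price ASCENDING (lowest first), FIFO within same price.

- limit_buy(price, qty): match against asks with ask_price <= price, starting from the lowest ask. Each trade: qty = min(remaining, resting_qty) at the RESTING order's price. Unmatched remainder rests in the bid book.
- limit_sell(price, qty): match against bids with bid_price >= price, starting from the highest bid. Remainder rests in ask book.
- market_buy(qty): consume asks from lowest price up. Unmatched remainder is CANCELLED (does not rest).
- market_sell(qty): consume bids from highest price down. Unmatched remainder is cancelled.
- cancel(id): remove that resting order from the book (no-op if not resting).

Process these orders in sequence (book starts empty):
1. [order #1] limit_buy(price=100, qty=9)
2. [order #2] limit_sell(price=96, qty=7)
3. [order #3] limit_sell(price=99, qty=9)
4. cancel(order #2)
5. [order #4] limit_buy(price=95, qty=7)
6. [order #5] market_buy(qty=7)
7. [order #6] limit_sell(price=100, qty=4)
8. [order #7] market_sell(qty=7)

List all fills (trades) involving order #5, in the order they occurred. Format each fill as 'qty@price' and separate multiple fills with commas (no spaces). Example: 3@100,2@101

After op 1 [order #1] limit_buy(price=100, qty=9): fills=none; bids=[#1:9@100] asks=[-]
After op 2 [order #2] limit_sell(price=96, qty=7): fills=#1x#2:7@100; bids=[#1:2@100] asks=[-]
After op 3 [order #3] limit_sell(price=99, qty=9): fills=#1x#3:2@100; bids=[-] asks=[#3:7@99]
After op 4 cancel(order #2): fills=none; bids=[-] asks=[#3:7@99]
After op 5 [order #4] limit_buy(price=95, qty=7): fills=none; bids=[#4:7@95] asks=[#3:7@99]
After op 6 [order #5] market_buy(qty=7): fills=#5x#3:7@99; bids=[#4:7@95] asks=[-]
After op 7 [order #6] limit_sell(price=100, qty=4): fills=none; bids=[#4:7@95] asks=[#6:4@100]
After op 8 [order #7] market_sell(qty=7): fills=#4x#7:7@95; bids=[-] asks=[#6:4@100]

Answer: 7@99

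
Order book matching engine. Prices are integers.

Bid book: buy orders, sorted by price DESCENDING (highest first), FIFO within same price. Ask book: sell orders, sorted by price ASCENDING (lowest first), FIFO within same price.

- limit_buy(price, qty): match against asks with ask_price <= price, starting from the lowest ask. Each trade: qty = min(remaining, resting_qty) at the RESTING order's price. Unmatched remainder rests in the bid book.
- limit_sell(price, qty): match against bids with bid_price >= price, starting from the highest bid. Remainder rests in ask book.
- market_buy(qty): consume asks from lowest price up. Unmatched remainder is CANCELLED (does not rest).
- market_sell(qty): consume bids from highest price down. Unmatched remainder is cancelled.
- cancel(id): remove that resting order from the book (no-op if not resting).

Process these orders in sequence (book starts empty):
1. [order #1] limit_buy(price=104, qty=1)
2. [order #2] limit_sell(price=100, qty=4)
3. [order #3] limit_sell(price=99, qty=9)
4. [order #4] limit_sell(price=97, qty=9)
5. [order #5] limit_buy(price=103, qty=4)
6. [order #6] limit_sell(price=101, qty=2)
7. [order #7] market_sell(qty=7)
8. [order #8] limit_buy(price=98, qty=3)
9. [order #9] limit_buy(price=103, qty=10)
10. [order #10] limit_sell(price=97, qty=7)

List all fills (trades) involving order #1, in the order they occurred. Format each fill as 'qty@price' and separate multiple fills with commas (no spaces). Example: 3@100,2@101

After op 1 [order #1] limit_buy(price=104, qty=1): fills=none; bids=[#1:1@104] asks=[-]
After op 2 [order #2] limit_sell(price=100, qty=4): fills=#1x#2:1@104; bids=[-] asks=[#2:3@100]
After op 3 [order #3] limit_sell(price=99, qty=9): fills=none; bids=[-] asks=[#3:9@99 #2:3@100]
After op 4 [order #4] limit_sell(price=97, qty=9): fills=none; bids=[-] asks=[#4:9@97 #3:9@99 #2:3@100]
After op 5 [order #5] limit_buy(price=103, qty=4): fills=#5x#4:4@97; bids=[-] asks=[#4:5@97 #3:9@99 #2:3@100]
After op 6 [order #6] limit_sell(price=101, qty=2): fills=none; bids=[-] asks=[#4:5@97 #3:9@99 #2:3@100 #6:2@101]
After op 7 [order #7] market_sell(qty=7): fills=none; bids=[-] asks=[#4:5@97 #3:9@99 #2:3@100 #6:2@101]
After op 8 [order #8] limit_buy(price=98, qty=3): fills=#8x#4:3@97; bids=[-] asks=[#4:2@97 #3:9@99 #2:3@100 #6:2@101]
After op 9 [order #9] limit_buy(price=103, qty=10): fills=#9x#4:2@97 #9x#3:8@99; bids=[-] asks=[#3:1@99 #2:3@100 #6:2@101]
After op 10 [order #10] limit_sell(price=97, qty=7): fills=none; bids=[-] asks=[#10:7@97 #3:1@99 #2:3@100 #6:2@101]

Answer: 1@104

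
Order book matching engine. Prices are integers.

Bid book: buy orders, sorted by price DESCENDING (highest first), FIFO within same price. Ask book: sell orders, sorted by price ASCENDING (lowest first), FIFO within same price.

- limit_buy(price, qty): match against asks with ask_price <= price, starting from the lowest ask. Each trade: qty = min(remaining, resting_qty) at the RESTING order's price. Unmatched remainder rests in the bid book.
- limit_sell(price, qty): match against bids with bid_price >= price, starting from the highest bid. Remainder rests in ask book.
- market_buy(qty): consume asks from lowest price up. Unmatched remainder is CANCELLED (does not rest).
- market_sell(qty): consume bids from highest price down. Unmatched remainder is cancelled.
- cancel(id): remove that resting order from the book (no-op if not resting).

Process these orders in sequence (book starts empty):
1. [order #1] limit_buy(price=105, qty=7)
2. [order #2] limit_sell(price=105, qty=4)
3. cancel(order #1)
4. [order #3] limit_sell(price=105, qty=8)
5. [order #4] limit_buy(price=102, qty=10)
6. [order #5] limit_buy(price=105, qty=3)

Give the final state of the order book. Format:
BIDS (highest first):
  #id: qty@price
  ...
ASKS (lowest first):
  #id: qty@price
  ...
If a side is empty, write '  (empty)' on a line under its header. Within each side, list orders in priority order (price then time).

Answer: BIDS (highest first):
  #4: 10@102
ASKS (lowest first):
  #3: 5@105

Derivation:
After op 1 [order #1] limit_buy(price=105, qty=7): fills=none; bids=[#1:7@105] asks=[-]
After op 2 [order #2] limit_sell(price=105, qty=4): fills=#1x#2:4@105; bids=[#1:3@105] asks=[-]
After op 3 cancel(order #1): fills=none; bids=[-] asks=[-]
After op 4 [order #3] limit_sell(price=105, qty=8): fills=none; bids=[-] asks=[#3:8@105]
After op 5 [order #4] limit_buy(price=102, qty=10): fills=none; bids=[#4:10@102] asks=[#3:8@105]
After op 6 [order #5] limit_buy(price=105, qty=3): fills=#5x#3:3@105; bids=[#4:10@102] asks=[#3:5@105]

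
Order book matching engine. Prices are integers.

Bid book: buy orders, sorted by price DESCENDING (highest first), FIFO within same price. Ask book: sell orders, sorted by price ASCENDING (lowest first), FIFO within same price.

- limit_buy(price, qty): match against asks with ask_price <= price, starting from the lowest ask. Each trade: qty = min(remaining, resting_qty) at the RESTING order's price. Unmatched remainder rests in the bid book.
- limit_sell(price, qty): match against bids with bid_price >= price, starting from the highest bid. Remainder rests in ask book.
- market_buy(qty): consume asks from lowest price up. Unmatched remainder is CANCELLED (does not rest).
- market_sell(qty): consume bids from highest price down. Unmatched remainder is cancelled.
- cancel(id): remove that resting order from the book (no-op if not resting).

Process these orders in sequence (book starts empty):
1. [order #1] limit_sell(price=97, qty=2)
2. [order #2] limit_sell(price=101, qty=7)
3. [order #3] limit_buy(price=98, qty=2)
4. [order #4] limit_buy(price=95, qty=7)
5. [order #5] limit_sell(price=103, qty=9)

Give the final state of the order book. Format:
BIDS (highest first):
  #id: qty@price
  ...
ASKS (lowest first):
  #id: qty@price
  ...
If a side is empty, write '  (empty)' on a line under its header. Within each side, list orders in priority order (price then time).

After op 1 [order #1] limit_sell(price=97, qty=2): fills=none; bids=[-] asks=[#1:2@97]
After op 2 [order #2] limit_sell(price=101, qty=7): fills=none; bids=[-] asks=[#1:2@97 #2:7@101]
After op 3 [order #3] limit_buy(price=98, qty=2): fills=#3x#1:2@97; bids=[-] asks=[#2:7@101]
After op 4 [order #4] limit_buy(price=95, qty=7): fills=none; bids=[#4:7@95] asks=[#2:7@101]
After op 5 [order #5] limit_sell(price=103, qty=9): fills=none; bids=[#4:7@95] asks=[#2:7@101 #5:9@103]

Answer: BIDS (highest first):
  #4: 7@95
ASKS (lowest first):
  #2: 7@101
  #5: 9@103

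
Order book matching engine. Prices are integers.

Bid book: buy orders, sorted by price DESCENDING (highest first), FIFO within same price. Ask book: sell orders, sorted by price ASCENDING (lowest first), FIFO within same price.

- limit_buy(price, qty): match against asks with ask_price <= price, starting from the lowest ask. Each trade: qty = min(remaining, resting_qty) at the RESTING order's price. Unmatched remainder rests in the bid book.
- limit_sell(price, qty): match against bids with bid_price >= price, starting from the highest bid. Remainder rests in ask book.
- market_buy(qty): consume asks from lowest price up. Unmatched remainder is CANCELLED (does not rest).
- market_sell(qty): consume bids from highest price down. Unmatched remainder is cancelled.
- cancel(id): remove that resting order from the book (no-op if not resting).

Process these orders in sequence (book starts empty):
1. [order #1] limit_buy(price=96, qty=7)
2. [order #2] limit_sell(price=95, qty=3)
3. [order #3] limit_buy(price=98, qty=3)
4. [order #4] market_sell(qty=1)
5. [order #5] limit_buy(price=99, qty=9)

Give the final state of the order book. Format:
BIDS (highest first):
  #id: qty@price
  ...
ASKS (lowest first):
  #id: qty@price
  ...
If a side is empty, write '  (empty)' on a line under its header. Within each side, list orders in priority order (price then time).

After op 1 [order #1] limit_buy(price=96, qty=7): fills=none; bids=[#1:7@96] asks=[-]
After op 2 [order #2] limit_sell(price=95, qty=3): fills=#1x#2:3@96; bids=[#1:4@96] asks=[-]
After op 3 [order #3] limit_buy(price=98, qty=3): fills=none; bids=[#3:3@98 #1:4@96] asks=[-]
After op 4 [order #4] market_sell(qty=1): fills=#3x#4:1@98; bids=[#3:2@98 #1:4@96] asks=[-]
After op 5 [order #5] limit_buy(price=99, qty=9): fills=none; bids=[#5:9@99 #3:2@98 #1:4@96] asks=[-]

Answer: BIDS (highest first):
  #5: 9@99
  #3: 2@98
  #1: 4@96
ASKS (lowest first):
  (empty)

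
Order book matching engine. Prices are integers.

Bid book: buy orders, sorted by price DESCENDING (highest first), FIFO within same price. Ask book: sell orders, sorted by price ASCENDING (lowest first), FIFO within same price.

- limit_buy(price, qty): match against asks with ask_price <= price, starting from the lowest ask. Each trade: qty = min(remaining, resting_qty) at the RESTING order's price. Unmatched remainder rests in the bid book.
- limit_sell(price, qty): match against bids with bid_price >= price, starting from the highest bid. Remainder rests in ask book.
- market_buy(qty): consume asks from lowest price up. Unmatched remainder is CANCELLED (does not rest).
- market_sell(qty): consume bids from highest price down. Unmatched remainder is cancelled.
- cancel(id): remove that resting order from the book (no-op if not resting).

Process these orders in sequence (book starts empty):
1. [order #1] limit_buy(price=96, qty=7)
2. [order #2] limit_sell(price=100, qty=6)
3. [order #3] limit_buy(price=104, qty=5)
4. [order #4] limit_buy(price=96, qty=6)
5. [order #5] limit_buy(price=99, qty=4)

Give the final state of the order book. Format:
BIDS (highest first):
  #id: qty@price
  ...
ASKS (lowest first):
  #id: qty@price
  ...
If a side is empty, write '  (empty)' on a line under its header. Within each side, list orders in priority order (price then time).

After op 1 [order #1] limit_buy(price=96, qty=7): fills=none; bids=[#1:7@96] asks=[-]
After op 2 [order #2] limit_sell(price=100, qty=6): fills=none; bids=[#1:7@96] asks=[#2:6@100]
After op 3 [order #3] limit_buy(price=104, qty=5): fills=#3x#2:5@100; bids=[#1:7@96] asks=[#2:1@100]
After op 4 [order #4] limit_buy(price=96, qty=6): fills=none; bids=[#1:7@96 #4:6@96] asks=[#2:1@100]
After op 5 [order #5] limit_buy(price=99, qty=4): fills=none; bids=[#5:4@99 #1:7@96 #4:6@96] asks=[#2:1@100]

Answer: BIDS (highest first):
  #5: 4@99
  #1: 7@96
  #4: 6@96
ASKS (lowest first):
  #2: 1@100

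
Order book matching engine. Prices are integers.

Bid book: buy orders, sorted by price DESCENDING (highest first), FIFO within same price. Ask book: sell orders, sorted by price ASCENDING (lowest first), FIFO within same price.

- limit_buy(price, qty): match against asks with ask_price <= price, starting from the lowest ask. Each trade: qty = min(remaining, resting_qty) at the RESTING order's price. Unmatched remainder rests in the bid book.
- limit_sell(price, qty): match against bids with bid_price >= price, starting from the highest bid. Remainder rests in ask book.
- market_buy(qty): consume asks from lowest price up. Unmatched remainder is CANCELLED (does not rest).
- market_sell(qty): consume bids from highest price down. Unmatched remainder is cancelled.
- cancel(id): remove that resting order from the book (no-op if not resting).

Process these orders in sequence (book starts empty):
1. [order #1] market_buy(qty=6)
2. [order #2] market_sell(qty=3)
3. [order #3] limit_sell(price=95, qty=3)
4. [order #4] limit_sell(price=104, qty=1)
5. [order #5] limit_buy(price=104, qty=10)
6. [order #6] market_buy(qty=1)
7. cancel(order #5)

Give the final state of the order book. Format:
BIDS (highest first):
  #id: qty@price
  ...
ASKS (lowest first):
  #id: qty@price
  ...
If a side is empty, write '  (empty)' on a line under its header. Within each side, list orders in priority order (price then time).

Answer: BIDS (highest first):
  (empty)
ASKS (lowest first):
  (empty)

Derivation:
After op 1 [order #1] market_buy(qty=6): fills=none; bids=[-] asks=[-]
After op 2 [order #2] market_sell(qty=3): fills=none; bids=[-] asks=[-]
After op 3 [order #3] limit_sell(price=95, qty=3): fills=none; bids=[-] asks=[#3:3@95]
After op 4 [order #4] limit_sell(price=104, qty=1): fills=none; bids=[-] asks=[#3:3@95 #4:1@104]
After op 5 [order #5] limit_buy(price=104, qty=10): fills=#5x#3:3@95 #5x#4:1@104; bids=[#5:6@104] asks=[-]
After op 6 [order #6] market_buy(qty=1): fills=none; bids=[#5:6@104] asks=[-]
After op 7 cancel(order #5): fills=none; bids=[-] asks=[-]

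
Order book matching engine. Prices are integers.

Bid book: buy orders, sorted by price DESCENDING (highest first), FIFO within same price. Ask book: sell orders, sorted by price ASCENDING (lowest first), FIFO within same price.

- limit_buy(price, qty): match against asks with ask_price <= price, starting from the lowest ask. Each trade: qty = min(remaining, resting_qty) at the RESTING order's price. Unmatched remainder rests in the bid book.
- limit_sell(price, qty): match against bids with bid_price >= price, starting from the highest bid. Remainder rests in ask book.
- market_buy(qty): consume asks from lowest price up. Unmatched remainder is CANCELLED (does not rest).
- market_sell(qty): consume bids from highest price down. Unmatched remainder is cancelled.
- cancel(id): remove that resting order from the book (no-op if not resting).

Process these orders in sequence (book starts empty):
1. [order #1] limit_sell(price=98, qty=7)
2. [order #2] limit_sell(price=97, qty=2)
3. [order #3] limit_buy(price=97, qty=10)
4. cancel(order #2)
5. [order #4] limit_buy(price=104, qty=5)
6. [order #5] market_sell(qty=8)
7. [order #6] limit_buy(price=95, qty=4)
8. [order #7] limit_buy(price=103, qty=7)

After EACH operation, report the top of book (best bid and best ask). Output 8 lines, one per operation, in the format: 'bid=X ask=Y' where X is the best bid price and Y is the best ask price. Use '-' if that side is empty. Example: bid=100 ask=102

After op 1 [order #1] limit_sell(price=98, qty=7): fills=none; bids=[-] asks=[#1:7@98]
After op 2 [order #2] limit_sell(price=97, qty=2): fills=none; bids=[-] asks=[#2:2@97 #1:7@98]
After op 3 [order #3] limit_buy(price=97, qty=10): fills=#3x#2:2@97; bids=[#3:8@97] asks=[#1:7@98]
After op 4 cancel(order #2): fills=none; bids=[#3:8@97] asks=[#1:7@98]
After op 5 [order #4] limit_buy(price=104, qty=5): fills=#4x#1:5@98; bids=[#3:8@97] asks=[#1:2@98]
After op 6 [order #5] market_sell(qty=8): fills=#3x#5:8@97; bids=[-] asks=[#1:2@98]
After op 7 [order #6] limit_buy(price=95, qty=4): fills=none; bids=[#6:4@95] asks=[#1:2@98]
After op 8 [order #7] limit_buy(price=103, qty=7): fills=#7x#1:2@98; bids=[#7:5@103 #6:4@95] asks=[-]

Answer: bid=- ask=98
bid=- ask=97
bid=97 ask=98
bid=97 ask=98
bid=97 ask=98
bid=- ask=98
bid=95 ask=98
bid=103 ask=-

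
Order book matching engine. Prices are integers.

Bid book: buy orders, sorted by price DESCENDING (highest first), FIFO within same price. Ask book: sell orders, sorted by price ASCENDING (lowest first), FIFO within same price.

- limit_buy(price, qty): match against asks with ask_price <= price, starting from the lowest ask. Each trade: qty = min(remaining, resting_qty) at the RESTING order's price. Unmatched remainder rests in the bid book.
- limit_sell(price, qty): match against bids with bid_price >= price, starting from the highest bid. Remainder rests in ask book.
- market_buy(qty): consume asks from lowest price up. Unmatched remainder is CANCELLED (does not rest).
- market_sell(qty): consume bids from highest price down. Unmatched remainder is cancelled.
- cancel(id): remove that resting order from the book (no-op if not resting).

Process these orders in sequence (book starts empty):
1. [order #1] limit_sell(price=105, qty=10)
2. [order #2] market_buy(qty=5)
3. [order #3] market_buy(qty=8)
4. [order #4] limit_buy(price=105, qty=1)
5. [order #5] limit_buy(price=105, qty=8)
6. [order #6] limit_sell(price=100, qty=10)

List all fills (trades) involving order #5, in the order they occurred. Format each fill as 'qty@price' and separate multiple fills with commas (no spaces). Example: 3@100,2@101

Answer: 8@105

Derivation:
After op 1 [order #1] limit_sell(price=105, qty=10): fills=none; bids=[-] asks=[#1:10@105]
After op 2 [order #2] market_buy(qty=5): fills=#2x#1:5@105; bids=[-] asks=[#1:5@105]
After op 3 [order #3] market_buy(qty=8): fills=#3x#1:5@105; bids=[-] asks=[-]
After op 4 [order #4] limit_buy(price=105, qty=1): fills=none; bids=[#4:1@105] asks=[-]
After op 5 [order #5] limit_buy(price=105, qty=8): fills=none; bids=[#4:1@105 #5:8@105] asks=[-]
After op 6 [order #6] limit_sell(price=100, qty=10): fills=#4x#6:1@105 #5x#6:8@105; bids=[-] asks=[#6:1@100]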